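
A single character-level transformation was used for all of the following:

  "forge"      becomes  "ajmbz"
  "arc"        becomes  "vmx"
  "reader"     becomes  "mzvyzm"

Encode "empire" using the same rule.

zhkdmz

Compare letters: f→a is +21, o→j is +21, r→m is +21 — a constant shift. It's a constant shift of +21 (ROT21).
On empire: e+21=z, m+21=h, p+21=k, i+21=d, r+21=m, e+21=z.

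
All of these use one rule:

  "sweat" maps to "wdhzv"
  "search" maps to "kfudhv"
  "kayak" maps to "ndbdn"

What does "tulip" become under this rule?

sloxw

The output letters match the input read backwards, each shifted +3: sweat reversed is taews. The word is reversed, then every letter is shifted forward by 3.
For tulip: reverse → pilut; then shift: p+3=s, i+3=l, l+3=o, u+3=x, t+3=w.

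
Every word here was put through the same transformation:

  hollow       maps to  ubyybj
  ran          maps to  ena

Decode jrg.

wet

Compare letters: h→u is +13, o→b is +13, l→y is +13 — a constant shift. Every letter moves 13 places later in the alphabet, wrapping around z→a.
Reversing it on jrg: j−13=w, r−13=e, g−13=t.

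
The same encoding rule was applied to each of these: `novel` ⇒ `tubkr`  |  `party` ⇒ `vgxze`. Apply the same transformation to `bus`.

hay

Compare letters: n→t is +6, o→u is +6, v→b is +6 — a constant shift. It's a constant shift of +6 (ROT6).
On bus: b+6=h, u+6=a, s+6=y.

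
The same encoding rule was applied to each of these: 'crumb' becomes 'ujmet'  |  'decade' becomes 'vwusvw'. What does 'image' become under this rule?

aesyw

Compare letters: c→u is +18, r→j is +18, u→m is +18 — a constant shift. This is a Caesar cipher with shift 18.
Applying it to image: i+18=a, m+18=e, a+18=s, g+18=y, e+18=w.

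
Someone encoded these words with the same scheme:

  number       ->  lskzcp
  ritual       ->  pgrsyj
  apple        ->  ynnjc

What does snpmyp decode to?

uproar

Every letter moves 24 places later in the alphabet, wrapping around z→a.
Undoing it on snpmyp: s−24=u, n−24=p, p−24=r, m−24=o, y−24=a, p−24=r.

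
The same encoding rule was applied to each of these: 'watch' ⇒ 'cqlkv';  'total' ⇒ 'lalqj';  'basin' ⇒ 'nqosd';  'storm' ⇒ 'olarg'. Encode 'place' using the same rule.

xjqke

Treating letters as 0–25, the rule is x ↦ 23x + 16 (mod 26).
On place: p(15)→23·15+16≡23=x; l(11)→23·11+16≡9=j; a(0)→23·0+16≡16=q; c(2)→23·2+16≡10=k; e(4)→23·4+16≡4=e (all mod 26).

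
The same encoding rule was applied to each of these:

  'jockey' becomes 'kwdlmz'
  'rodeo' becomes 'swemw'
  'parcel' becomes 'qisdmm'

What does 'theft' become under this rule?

The shift depends on letter class: consonant j→k is +1, but vowel o→w is +8. The rule splits by letter class: vowels +8, consonants +1.
For theft: t(cons)+1=u, h(cons)+1=i, e(vowel)+8=m, f(cons)+1=g, t(cons)+1=u.

uimgu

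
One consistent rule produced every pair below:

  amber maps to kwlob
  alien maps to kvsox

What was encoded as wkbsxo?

marine

Compare letters: a→k is +10, m→w is +10, b→l is +10 — a constant shift. It's a constant shift of +10 (ROT10).
Reversing it on wkbsxo: w−10=m, k−10=a, b−10=r, s−10=i, x−10=n, o−10=e.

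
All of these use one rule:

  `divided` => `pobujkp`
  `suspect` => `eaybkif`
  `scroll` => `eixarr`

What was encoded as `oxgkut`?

crayon

Shifts by position in divided: pos 0: d→p (+12), pos 1: i→o (+6), pos 2: v→b (+6), pos 3: i→u (+12), pos 4: d→j (+6), pos 5: e→k (+6) — repeating every 3. The shifts repeat in a cycle of length 3: positions 0,1,… shift by +12, +6, +6, then the pattern repeats.
Decoding oxgkut: o−12=c, x−6=r, g−6=a, k−12=y, u−6=o, t−6=n.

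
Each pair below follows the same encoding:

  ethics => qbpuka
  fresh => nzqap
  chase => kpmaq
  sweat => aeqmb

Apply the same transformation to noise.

vauaq

Vowels shift forward by 12 and consonants shift forward by 8.
On noise: n(cons)+8=v, o(vowel)+12=a, i(vowel)+12=u, s(cons)+8=a, e(vowel)+12=q.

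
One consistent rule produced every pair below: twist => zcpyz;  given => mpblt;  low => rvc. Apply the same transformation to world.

cvxrj

The shift depends on letter class: consonant t→z is +6, but vowel i→p is +7. Two shifts are in play — +7 for a/e/i/o/u, +6 for every other letter.
On world: w(cons)+6=c, o(vowel)+7=v, r(cons)+6=x, l(cons)+6=r, d(cons)+6=j.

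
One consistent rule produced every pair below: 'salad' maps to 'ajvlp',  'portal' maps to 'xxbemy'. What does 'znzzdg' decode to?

report

In salad: s→a is +8, a→j is +9, l→v is +10, a→l is +11 — the shift increases by 1 each position. The shift increases by 1 at each position, starting from +8: 8, 9, 10, ….
Undoing it on znzzdg: z−8=r, n−9=e, z−10=p, z−11=o, d−12=r, g−13=t.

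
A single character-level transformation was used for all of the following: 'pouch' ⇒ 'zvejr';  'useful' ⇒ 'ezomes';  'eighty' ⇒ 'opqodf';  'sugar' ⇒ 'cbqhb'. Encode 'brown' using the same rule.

lyydx

Shifts by position in pouch: pos 0: p→z (+10), pos 1: o→v (+7), pos 2: u→e (+10), pos 3: c→j (+7) — repeating every 2. A repeating key of period 2 is used — shifts +10, +7 over and over.
For brown: b+10=l, r+7=y, o+10=y, w+7=d, n+10=x.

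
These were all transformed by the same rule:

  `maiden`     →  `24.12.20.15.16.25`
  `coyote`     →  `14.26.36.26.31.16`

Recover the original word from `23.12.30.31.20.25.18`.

Letters become their 1-based position plus 11 (so a→12, b→13, …).
Decoding 23.12.30.31.20.25.18: 23→(23−11)÷1=12=l, 12→(12−11)÷1=1=a, 30→(30−11)÷1=19=s, 31→(31−11)÷1=20=t, 20→(20−11)÷1=9=i, 25→(25−11)÷1=14=n, 18→(18−11)÷1=7=g.

lasting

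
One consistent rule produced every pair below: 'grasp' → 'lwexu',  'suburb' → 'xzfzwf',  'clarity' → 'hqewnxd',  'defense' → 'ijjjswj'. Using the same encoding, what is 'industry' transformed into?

nshzxxwd

The shifts repeat in a cycle of length 3: positions 0,1,… shift by +5, +5, +4, then the pattern repeats.
For industry: i+5=n, n+5=s, d+4=h, u+5=z, s+5=x, t+4=x, r+5=w, y+5=d.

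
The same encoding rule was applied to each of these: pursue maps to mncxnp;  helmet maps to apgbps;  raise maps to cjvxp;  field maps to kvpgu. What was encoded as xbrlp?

p(15)→m(12) and u(20)→n(13) fit y≡21x+9 (mod 26); the inverse of 21 mod 26 is 5. This is an affine cipher: with a=0,…,z=25, each position x becomes (21x+9) mod 26.
Decoding xbrlp: x(23)→5·(23−9)≡18=s; b(1)→5·(1−9)≡12=m; r(17)→5·(17−9)≡14=o; l(11)→5·(11−9)≡10=k; p(15)→5·(15−9)≡4=e (all mod 26).

smoke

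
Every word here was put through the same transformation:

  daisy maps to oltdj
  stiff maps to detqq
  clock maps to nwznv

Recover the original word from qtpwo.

field

Compare letters: d→o is +11, a→l is +11, i→t is +11 — a constant shift. This is a Caesar cipher with shift 11.
Decoding qtpwo: q−11=f, t−11=i, p−11=e, w−11=l, o−11=d.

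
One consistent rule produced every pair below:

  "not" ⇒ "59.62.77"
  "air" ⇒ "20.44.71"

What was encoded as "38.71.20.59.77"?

grant

n(#14)→59 and o(#15)→62: differences scale by 3, so n = 3·pos + 17. With a=1..z=26, the number is 3·pos + 17.
Decoding 38.71.20.59.77: 38→(38−17)÷3=7=g, 71→(71−17)÷3=18=r, 20→(20−17)÷3=1=a, 59→(59−17)÷3=14=n, 77→(77−17)÷3=20=t.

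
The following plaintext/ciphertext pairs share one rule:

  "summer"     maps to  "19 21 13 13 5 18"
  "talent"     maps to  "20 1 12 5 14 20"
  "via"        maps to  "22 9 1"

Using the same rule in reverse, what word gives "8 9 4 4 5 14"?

Each letter is replaced by its alphabet position (a=1, b=2, …, z=26).
Decoding 8 9 4 4 5 14: 8=h, 9=i, 4=d, 4=d, 5=e, 14=n.

hidden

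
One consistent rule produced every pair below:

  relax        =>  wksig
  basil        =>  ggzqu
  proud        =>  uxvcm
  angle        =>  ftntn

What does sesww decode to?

In relax: r→w is +5, e→k is +6, l→s is +7, a→i is +8 — the shift increases by 1 each position. Letter i (0-indexed) is shifted by i+5, so successive shifts are 5, 6, 7, ….
Reversing it on sesww: s−5=n, e−6=y, s−7=l, w−8=o, w−9=n.

nylon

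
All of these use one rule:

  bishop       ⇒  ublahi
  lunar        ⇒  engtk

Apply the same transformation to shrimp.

Compare letters: b→u is +19, i→b is +19, s→l is +19 — a constant shift. It's a constant shift of +19 (ROT19).
On shrimp: s+19=l, h+19=a, r+19=k, i+19=b, m+19=f, p+19=i.

lakbfi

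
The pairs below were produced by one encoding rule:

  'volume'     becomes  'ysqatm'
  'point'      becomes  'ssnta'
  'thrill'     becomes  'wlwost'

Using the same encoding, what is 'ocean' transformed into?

rgjgu

In volume: v→y is +3, o→s is +4, l→q is +5, u→a is +6 — the shift increases by 1 each position. The shift increases by 1 at each position, starting from +3: 3, 4, 5, ….
Applying it to ocean: o+3=r, c+4=g, e+5=j, a+6=g, n+7=u.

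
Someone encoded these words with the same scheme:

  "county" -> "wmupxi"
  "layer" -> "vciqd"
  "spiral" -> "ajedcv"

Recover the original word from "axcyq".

stake

c(2)→w(22) and o(14)→m(12) fit y≡23x+2 (mod 26); the inverse of 23 mod 26 is 17. Treating letters as 0–25, the rule is x ↦ 23x + 2 (mod 26).
Reversing it on axcyq: a(0)→17·(0−2)≡18=s; x(23)→17·(23−2)≡19=t; c(2)→17·(2−2)≡0=a; y(24)→17·(24−2)≡10=k; q(16)→17·(16−2)≡4=e (all mod 26).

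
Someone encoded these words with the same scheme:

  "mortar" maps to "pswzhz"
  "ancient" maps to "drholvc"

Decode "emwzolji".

birthday

Each letter shifts forward by (position + 3), i.e. 3, 4, 5, … — the shift grows by one for each successive letter.
Decoding emwzolji: e−3=b, m−4=i, w−5=r, z−6=t, o−7=h, l−8=d, j−9=a, i−10=y.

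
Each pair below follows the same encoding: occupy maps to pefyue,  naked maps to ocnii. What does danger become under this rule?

ecqkjx

Each letter shifts forward by (position + 1), i.e. 1, 2, 3, … — the shift grows by one for each successive letter.
Applying it to danger: d+1=e, a+2=c, n+3=q, g+4=k, e+5=j, r+6=x.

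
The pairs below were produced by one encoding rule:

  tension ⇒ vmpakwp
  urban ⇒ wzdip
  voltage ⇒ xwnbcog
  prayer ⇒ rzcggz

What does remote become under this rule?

Shifts by position in tension: pos 0: t→v (+2), pos 1: e→m (+8), pos 2: n→p (+2), pos 3: s→a (+8) — repeating every 2. The shifts repeat in a cycle of length 2: positions 0,1,… shift by +2, +8, then the pattern repeats.
On remote: r+2=t, e+8=m, m+2=o, o+8=w, t+2=v, e+8=m.

tmowvm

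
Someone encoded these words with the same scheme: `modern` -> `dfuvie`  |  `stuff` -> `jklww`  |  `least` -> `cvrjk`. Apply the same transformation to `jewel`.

avnvc

This is a Caesar cipher with shift 17.
Applying it to jewel: j+17=a, e+17=v, w+17=n, e+17=v, l+17=c.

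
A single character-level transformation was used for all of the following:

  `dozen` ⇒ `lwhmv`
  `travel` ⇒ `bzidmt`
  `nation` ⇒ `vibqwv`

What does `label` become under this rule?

tijmt

Compare letters: d→l is +8, o→w is +8, z→h is +8 — a constant shift. Each letter is shifted forward by 8 in the alphabet (a Caesar shift of +8).
For label: l+8=t, a+8=i, b+8=j, e+8=m, l+8=t.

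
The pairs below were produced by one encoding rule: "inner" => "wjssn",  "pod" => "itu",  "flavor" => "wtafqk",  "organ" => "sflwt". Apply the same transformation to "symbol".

qtgrdx

The output letters match the input read backwards, each shifted +5: inner reversed is renni. The word is reversed, then every letter is shifted forward by 5.
On symbol: reverse → lobmys; then shift: l+5=q, o+5=t, b+5=g, m+5=r, y+5=d, s+5=x.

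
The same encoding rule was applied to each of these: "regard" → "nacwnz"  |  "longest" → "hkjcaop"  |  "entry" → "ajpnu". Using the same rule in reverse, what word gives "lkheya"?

police

Compare letters: r→n is +22, e→a is +22, g→c is +22 — a constant shift. This is a Caesar cipher with shift 22.
Reversing it on lkheya: l−22=p, k−22=o, h−22=l, e−22=i, y−22=c, a−22=e.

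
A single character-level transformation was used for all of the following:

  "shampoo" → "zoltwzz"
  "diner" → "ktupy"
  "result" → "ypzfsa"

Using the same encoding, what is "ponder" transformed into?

The rule splits by letter class: vowels +11, consonants +7.
On ponder: p(cons)+7=w, o(vowel)+11=z, n(cons)+7=u, d(cons)+7=k, e(vowel)+11=p, r(cons)+7=y.

wzukpy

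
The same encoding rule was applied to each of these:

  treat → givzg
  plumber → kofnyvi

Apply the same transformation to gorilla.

tlirooz

Each pair mirrors across the alphabet (t↔g, r↔i, e↔v): positions sum to 25. This is the alphabet-reversal cipher (Atbash): a becomes z, b becomes y, etc.
On gorilla: g↔t, o↔l, r↔i, i↔r, l↔o, l↔o, a↔z.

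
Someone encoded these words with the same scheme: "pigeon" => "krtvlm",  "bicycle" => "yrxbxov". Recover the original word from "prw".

Each pair mirrors across the alphabet (p↔k, i↔r, g↔t): positions sum to 25. Letters are reflected about the middle of the alphabet (position → 25−position): Atbash.
Undoing it on prw: p↔k, r↔i, w↔d.

kid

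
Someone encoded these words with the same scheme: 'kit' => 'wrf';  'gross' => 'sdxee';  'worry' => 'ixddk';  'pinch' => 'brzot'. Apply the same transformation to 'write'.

idrfn

Two shifts are in play — +9 for a/e/i/o/u, +12 for every other letter.
Applying it to write: w(cons)+12=i, r(cons)+12=d, i(vowel)+9=r, t(cons)+12=f, e(vowel)+9=n.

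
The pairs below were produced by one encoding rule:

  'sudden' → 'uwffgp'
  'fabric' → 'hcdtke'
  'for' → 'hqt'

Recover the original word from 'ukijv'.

Compare letters: s→u is +2, u→w is +2, d→f is +2 — a constant shift. Every letter moves 2 places later in the alphabet, wrapping around z→a.
Reversing it on ukijv: u−2=s, k−2=i, i−2=g, j−2=h, v−2=t.

sight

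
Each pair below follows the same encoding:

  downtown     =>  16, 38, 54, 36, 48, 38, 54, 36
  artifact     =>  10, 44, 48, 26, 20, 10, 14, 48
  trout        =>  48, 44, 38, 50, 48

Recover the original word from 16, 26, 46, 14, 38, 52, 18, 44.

d(#4)→16 and o(#15)→38: differences scale by 2, so n = 2·pos + 8. Each letter becomes 2×(its alphabet position, a=1..z=26) + 8.
Decoding 16, 26, 46, 14, 38, 52, 18, 44: 16→(16−8)÷2=4=d, 26→(26−8)÷2=9=i, 46→(46−8)÷2=19=s, 14→(14−8)÷2=3=c, 38→(38−8)÷2=15=o, 52→(52−8)÷2=22=v, 18→(18−8)÷2=5=e, 44→(44−8)÷2=18=r.

discover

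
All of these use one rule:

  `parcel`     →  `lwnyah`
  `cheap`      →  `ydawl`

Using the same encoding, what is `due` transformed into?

zqa

Compare letters: p→l is +22, a→w is +22, r→n is +22 — a constant shift. This is a Caesar cipher with shift 22.
Applying it to due: d+22=z, u+22=q, e+22=a.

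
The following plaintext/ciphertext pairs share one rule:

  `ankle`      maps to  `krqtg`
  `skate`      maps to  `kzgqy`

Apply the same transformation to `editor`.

xuzojk

The output letters match the input read backwards, each shifted +6: ankle reversed is elkna. Read the word backwards and shift each letter +6.
On editor: reverse → rotide; then shift: r+6=x, o+6=u, t+6=z, i+6=o, d+6=j, e+6=k.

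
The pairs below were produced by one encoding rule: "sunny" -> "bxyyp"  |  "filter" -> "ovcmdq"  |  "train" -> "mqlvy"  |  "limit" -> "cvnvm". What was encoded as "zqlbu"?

s(18)→b(1) and u(20)→x(23) fit y≡11x+11 (mod 26); the inverse of 11 mod 26 is 19. This is an affine cipher: with a=0,…,z=25, each position x becomes (11x+11) mod 26.
Decoding zqlbu: z(25)→19·(25−11)≡6=g; q(16)→19·(16−11)≡17=r; l(11)→19·(11−11)≡0=a; b(1)→19·(1−11)≡18=s; u(20)→19·(20−11)≡15=p (all mod 26).

grasp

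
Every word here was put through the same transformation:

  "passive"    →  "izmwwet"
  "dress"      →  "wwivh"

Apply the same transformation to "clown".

The output letters match the input read backwards, each shifted +4: passive reversed is evissap. Two steps: reverse the string, then apply a Caesar shift of +4.
Applying it to clown: reverse → nwolc; then shift: n+4=r, w+4=a, o+4=s, l+4=p, c+4=g.

raspg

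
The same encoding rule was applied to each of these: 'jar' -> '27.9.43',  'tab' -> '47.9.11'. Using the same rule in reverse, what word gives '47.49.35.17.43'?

j(#10)→27 and a(#1)→9: differences scale by 2, so n = 2·pos + 7. The formula is n = 2×(alphabet index, a=1) + 7.
Decoding 47.49.35.17.43: 47→(47−7)÷2=20=t, 49→(49−7)÷2=21=u, 35→(35−7)÷2=14=n, 17→(17−7)÷2=5=e, 43→(43−7)÷2=18=r.

tuner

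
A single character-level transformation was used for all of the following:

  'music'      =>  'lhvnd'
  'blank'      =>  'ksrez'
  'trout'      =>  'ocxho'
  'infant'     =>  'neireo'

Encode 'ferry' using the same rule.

ipccf

m(12)→l(11) and u(20)→h(7) fit y≡19x+17 (mod 26); the inverse of 19 mod 26 is 11. Each letter's alphabet position (a=0..z=25) is mapped through 19·x+17 mod 26 — an affine cipher.
For ferry: f(5)→19·5+17≡8=i; e(4)→19·4+17≡15=p; r(17)→19·17+17≡2=c; r(17)→19·17+17≡2=c; y(24)→19·24+17≡5=f (all mod 26).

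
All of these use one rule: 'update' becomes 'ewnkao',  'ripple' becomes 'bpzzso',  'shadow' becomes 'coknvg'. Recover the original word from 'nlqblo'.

degree

Shifts by position in update: pos 0: u→e (+10), pos 1: p→w (+7), pos 2: d→n (+10), pos 3: a→k (+10), pos 4: t→a (+7), pos 5: e→o (+10) — repeating every 3. The shifts repeat in a cycle of length 3: positions 0,1,… shift by +10, +7, +10, then the pattern repeats.
Undoing it on nlqblo: n−10=d, l−7=e, q−10=g, b−10=r, l−7=e, o−10=e.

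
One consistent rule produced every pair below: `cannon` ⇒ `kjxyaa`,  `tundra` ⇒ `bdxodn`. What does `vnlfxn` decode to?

nebula

In cannon: c→k is +8, a→j is +9, n→x is +10, n→y is +11 — the shift increases by 1 each position. The shift increases by 1 at each position, starting from +8: 8, 9, 10, ….
Decoding vnlfxn: v−8=n, n−9=e, l−10=b, f−11=u, x−12=l, n−13=a.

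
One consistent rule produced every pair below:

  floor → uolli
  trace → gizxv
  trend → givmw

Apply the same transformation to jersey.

qvihvb

Each letter is replaced by its mirror in the alphabet: a↔z, b↔y, c↔x, and so on (the Atbash cipher).
Applying it to jersey: j↔q, e↔v, r↔i, s↔h, e↔v, y↔b.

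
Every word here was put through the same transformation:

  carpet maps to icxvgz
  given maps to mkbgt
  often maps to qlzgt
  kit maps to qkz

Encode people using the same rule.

The shift depends on letter class: consonant c→i is +6, but vowel a→c is +2. Two shifts are in play — +2 for a/e/i/o/u, +6 for every other letter.
On people: p(cons)+6=v, e(vowel)+2=g, o(vowel)+2=q, p(cons)+6=v, l(cons)+6=r, e(vowel)+2=g.

vgqvrg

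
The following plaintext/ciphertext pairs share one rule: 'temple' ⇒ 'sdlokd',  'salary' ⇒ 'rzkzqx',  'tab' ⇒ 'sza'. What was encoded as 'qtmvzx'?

runway

Compare letters: t→s is +25, e→d is +25, m→l is +25 — a constant shift. Each letter is shifted forward by 25 in the alphabet (a Caesar shift of +25).
Undoing it on qtmvzx: q−25=r, t−25=u, m−25=n, v−25=w, z−25=a, x−25=y.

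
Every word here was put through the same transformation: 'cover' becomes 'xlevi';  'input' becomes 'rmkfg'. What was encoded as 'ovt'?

Letters are reflected about the middle of the alphabet (position → 25−position): Atbash.
Reversing it on ovt: o↔l, v↔e, t↔g.

leg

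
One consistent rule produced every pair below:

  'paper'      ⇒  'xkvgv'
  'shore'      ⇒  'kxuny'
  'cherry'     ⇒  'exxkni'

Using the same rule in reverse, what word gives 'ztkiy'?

The output letters match the input read backwards, each shifted +6: paper reversed is repap. Read the word backwards and shift each letter +6.
Decoding ztkiy: shift back: z−6=t, t−6=n, k−6=e, i−6=c, y−6=s → tnecs; then reverse → scent.

scent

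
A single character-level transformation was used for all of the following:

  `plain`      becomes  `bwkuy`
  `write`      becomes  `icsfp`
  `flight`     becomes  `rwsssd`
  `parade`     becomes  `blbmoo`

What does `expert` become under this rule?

Shifts by position in plain: pos 0: p→b (+12), pos 1: l→w (+11), pos 2: a→k (+10), pos 3: i→u (+12), pos 4: n→y (+11) — repeating every 3. It's a Vigenère-style cipher with numeric key [12,11,10]: position i shifts by key[i mod 3].
Applying it to expert: e+12=q, x+11=i, p+10=z, e+12=q, r+11=c, t+10=d.

qizqcd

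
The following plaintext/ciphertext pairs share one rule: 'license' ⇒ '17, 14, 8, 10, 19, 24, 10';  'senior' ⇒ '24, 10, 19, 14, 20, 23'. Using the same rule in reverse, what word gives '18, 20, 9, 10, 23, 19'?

l is letter #12 and maps to 17: an offset of 5. The number is (letter's place in the alphabet, a=1) + 5.
Reversing it on 18, 20, 9, 10, 23, 19: 18→(18−5)÷1=13=m, 20→(20−5)÷1=15=o, 9→(9−5)÷1=4=d, 10→(10−5)÷1=5=e, 23→(23−5)÷1=18=r, 19→(19−5)÷1=14=n.

modern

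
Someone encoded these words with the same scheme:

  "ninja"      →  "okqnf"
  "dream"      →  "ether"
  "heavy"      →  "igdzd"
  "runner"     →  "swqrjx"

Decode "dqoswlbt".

In ninja: n→o is +1, i→k is +2, n→q is +3, j→n is +4 — the shift increases by 1 each position. Letter i (0-indexed) is shifted by i+1, so successive shifts are 1, 2, 3, ….
Decoding dqoswlbt: d−1=c, q−2=o, o−3=l, s−4=o, w−5=r, l−6=f, b−7=u, t−8=l.

colorful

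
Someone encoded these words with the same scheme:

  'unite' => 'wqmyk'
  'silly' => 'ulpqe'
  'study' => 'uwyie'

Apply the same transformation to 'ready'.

theie

In unite: u→w is +2, n→q is +3, i→m is +4, t→y is +5 — the shift increases by 1 each position. Letter i (0-indexed) is shifted by i+2, so successive shifts are 2, 3, 4, ….
On ready: r+2=t, e+3=h, a+4=e, d+5=i, y+6=e.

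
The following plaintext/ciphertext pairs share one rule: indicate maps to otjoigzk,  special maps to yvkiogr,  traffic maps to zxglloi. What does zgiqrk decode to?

tackle

Compare letters: i→o is +6, n→t is +6, d→j is +6 — a constant shift. It's a constant shift of +6 (ROT6).
Reversing it on zgiqrk: z−6=t, g−6=a, i−6=c, q−6=k, r−6=l, k−6=e.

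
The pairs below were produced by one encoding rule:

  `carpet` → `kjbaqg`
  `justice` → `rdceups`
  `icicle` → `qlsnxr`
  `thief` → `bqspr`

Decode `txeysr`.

lounge

Each letter shifts forward by (position + 8), i.e. 8, 9, 10, … — the shift grows by one for each successive letter.
Undoing it on txeysr: t−8=l, x−9=o, e−10=u, y−11=n, s−12=g, r−13=e.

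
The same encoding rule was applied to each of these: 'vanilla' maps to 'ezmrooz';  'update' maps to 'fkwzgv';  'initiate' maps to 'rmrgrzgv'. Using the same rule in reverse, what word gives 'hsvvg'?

sheet

Each pair mirrors across the alphabet (v↔e, a↔z, n↔m): positions sum to 25. This is the alphabet-reversal cipher (Atbash): a becomes z, b becomes y, etc.
Decoding hsvvg: h↔s, s↔h, v↔e, v↔e, g↔t.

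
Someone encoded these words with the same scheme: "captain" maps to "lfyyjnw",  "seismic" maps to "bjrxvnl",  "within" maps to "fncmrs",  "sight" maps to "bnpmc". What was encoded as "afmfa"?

Shifts by position in captain: pos 0: c→l (+9), pos 1: a→f (+5), pos 2: p→y (+9), pos 3: t→y (+5) — repeating every 2. The shifts repeat in a cycle of length 2: positions 0,1,… shift by +9, +5, then the pattern repeats.
Undoing it on afmfa: a−9=r, f−5=a, m−9=d, f−5=a, a−9=r.

radar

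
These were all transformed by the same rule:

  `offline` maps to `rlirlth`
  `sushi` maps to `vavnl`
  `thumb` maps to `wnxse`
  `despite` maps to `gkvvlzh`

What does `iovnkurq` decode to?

fishhook

Shifts by position in offline: pos 0: o→r (+3), pos 1: f→l (+6), pos 2: f→i (+3), pos 3: l→r (+6) — repeating every 2. A repeating key of period 2 is used — shifts +3, +6 over and over.
Decoding iovnkurq: i−3=f, o−6=i, v−3=s, n−6=h, k−3=h, u−6=o, r−3=o, q−6=k.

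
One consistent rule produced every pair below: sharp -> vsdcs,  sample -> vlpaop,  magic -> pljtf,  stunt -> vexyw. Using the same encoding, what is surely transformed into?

vfupoj

Shifts by position in sharp: pos 0: s→v (+3), pos 1: h→s (+11), pos 2: a→d (+3), pos 3: r→c (+11) — repeating every 2. The shifts repeat in a cycle of length 2: positions 0,1,… shift by +3, +11, then the pattern repeats.
For surely: s+3=v, u+11=f, r+3=u, e+11=p, l+3=o, y+11=j.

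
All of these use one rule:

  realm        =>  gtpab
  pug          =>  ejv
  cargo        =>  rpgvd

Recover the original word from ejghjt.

Compare letters: r→g is +15, e→t is +15, a→p is +15 — a constant shift. It's a constant shift of +15 (ROT15).
Decoding ejghjt: e−15=p, j−15=u, g−15=r, h−15=s, j−15=u, t−15=e.

pursue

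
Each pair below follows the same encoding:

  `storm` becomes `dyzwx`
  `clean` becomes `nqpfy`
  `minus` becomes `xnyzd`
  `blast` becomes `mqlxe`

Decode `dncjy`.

siren

Shifts by position in storm: pos 0: s→d (+11), pos 1: t→y (+5), pos 2: o→z (+11), pos 3: r→w (+5) — repeating every 2. The shifts repeat in a cycle of length 2: positions 0,1,… shift by +11, +5, then the pattern repeats.
Reversing it on dncjy: d−11=s, n−5=i, c−11=r, j−5=e, y−11=n.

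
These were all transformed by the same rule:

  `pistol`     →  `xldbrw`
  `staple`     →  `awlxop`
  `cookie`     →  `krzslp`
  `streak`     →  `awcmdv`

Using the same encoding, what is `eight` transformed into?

mlrpw

Shifts by position in pistol: pos 0: p→x (+8), pos 1: i→l (+3), pos 2: s→d (+11), pos 3: t→b (+8), pos 4: o→r (+3), pos 5: l→w (+11) — repeating every 3. The shifts repeat in a cycle of length 3: positions 0,1,… shift by +8, +3, +11, then the pattern repeats.
Applying it to eight: e+8=m, i+3=l, g+11=r, h+8=p, t+3=w.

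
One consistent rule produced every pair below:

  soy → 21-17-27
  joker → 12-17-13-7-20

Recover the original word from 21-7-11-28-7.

s is letter #19 and maps to 21: an offset of 2. Each letter is replaced by its alphabet position (a=1..z=26) + 2.
Undoing it on 21-7-11-28-7: 21→(21−2)÷1=19=s, 7→(7−2)÷1=5=e, 11→(11−2)÷1=9=i, 28→(28−2)÷1=26=z, 7→(7−2)÷1=5=e.

seize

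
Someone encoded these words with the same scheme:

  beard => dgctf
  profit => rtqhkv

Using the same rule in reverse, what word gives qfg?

ode

This is a Caesar cipher with shift 2.
Reversing it on qfg: q−2=o, f−2=d, g−2=e.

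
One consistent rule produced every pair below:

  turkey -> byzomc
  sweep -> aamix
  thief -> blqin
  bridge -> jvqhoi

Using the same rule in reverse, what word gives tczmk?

Shifts by position in turkey: pos 0: t→b (+8), pos 1: u→y (+4), pos 2: r→z (+8), pos 3: k→o (+4) — repeating every 2. It's a Vigenère-style cipher with numeric key [8,4]: position i shifts by key[i mod 2].
Decoding tczmk: t−8=l, c−4=y, z−8=r, m−4=i, k−8=c.

lyric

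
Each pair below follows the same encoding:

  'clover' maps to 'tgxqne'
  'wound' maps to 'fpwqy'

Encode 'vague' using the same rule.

The output letters match the input read backwards, each shifted +2: clover reversed is revolc. Two steps: reverse the string, then apply a Caesar shift of +2.
On vague: reverse → eugav; then shift: e+2=g, u+2=w, g+2=i, a+2=c, v+2=x.

gwicx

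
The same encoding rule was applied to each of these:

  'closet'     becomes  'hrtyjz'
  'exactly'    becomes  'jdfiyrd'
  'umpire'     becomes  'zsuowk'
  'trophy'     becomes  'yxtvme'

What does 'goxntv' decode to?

Shifts by position in closet: pos 0: c→h (+5), pos 1: l→r (+6), pos 2: o→t (+5), pos 3: s→y (+6) — repeating every 2. The shifts repeat in a cycle of length 2: positions 0,1,… shift by +5, +6, then the pattern repeats.
Reversing it on goxntv: g−5=b, o−6=i, x−5=s, n−6=h, t−5=o, v−6=p.

bishop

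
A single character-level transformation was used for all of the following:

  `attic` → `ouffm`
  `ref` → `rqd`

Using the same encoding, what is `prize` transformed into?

qludb

The output letters match the input read backwards, each shifted +12: attic reversed is citta. Read the word backwards and shift each letter +12.
For prize: reverse → ezirp; then shift: e+12=q, z+12=l, i+12=u, r+12=d, p+12=b.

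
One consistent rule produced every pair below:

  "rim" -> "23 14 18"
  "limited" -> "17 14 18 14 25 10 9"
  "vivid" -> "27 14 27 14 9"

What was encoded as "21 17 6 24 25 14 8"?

plastic

r is letter #18 and maps to 23: an offset of 5. Each letter is replaced by its alphabet position (a=1..z=26) + 5.
Undoing it on 21 17 6 24 25 14 8: 21→(21−5)÷1=16=p, 17→(17−5)÷1=12=l, 6→(6−5)÷1=1=a, 24→(24−5)÷1=19=s, 25→(25−5)÷1=20=t, 14→(14−5)÷1=9=i, 8→(8−5)÷1=3=c.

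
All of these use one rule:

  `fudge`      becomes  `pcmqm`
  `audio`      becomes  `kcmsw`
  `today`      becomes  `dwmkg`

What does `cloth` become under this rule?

mtxdp

A repeating key of period 3 is used — shifts +10, +8, +9 over and over.
For cloth: c+10=m, l+8=t, o+9=x, t+10=d, h+8=p.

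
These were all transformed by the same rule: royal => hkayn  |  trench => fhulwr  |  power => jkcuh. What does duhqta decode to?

r(17)→h(7) and o(14)→k(10) fit y≡25x+24 (mod 26); the inverse of 25 mod 26 is 25. This is an affine cipher: with a=0,…,z=25, each position x becomes (25x+24) mod 26.
Reversing it on duhqta: d(3)→25·(3−24)≡21=v; u(20)→25·(20−24)≡4=e; h(7)→25·(7−24)≡17=r; q(16)→25·(16−24)≡8=i; t(19)→25·(19−24)≡5=f; a(0)→25·(0−24)≡24=y (all mod 26).

verify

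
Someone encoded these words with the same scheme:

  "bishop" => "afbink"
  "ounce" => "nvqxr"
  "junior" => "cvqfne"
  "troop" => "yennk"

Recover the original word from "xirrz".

b(1)→a(0) and i(8)→f(5) fit y≡23x+3 (mod 26); the inverse of 23 mod 26 is 17. This is an affine cipher: with a=0,…,z=25, each position x becomes (23x+3) mod 26.
Reversing it on xirrz: x(23)→17·(23−3)≡2=c; i(8)→17·(8−3)≡7=h; r(17)→17·(17−3)≡4=e; r(17)→17·(17−3)≡4=e; z(25)→17·(25−3)≡10=k (all mod 26).

cheek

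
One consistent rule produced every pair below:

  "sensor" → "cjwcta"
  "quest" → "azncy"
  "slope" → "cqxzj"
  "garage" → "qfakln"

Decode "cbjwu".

swamp

It's a Vigenère-style cipher with numeric key [10,5,9]: position i shifts by key[i mod 3].
Undoing it on cbjwu: c−10=s, b−5=w, j−9=a, w−10=m, u−5=p.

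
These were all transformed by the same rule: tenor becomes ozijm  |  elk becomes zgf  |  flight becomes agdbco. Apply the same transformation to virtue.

qdmopz

Each letter is shifted forward by 21 in the alphabet (a Caesar shift of +21).
Applying it to virtue: v+21=q, i+21=d, r+21=m, t+21=o, u+21=p, e+21=z.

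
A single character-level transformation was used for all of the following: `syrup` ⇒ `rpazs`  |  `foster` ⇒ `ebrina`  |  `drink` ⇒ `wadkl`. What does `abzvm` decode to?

s(18)→r(17) and y(24)→p(15) fit y≡17x+23 (mod 26); the inverse of 17 mod 26 is 23. This is an affine cipher: with a=0,…,z=25, each position x becomes (17x+23) mod 26.
Decoding abzvm: a(0)→23·(0−23)≡17=r; b(1)→23·(1−23)≡14=o; z(25)→23·(25−23)≡20=u; v(21)→23·(21−23)≡6=g; m(12)→23·(12−23)≡7=h (all mod 26).

rough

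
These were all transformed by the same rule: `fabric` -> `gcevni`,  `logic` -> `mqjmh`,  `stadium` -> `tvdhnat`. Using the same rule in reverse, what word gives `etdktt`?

In fabric: f→g is +1, a→c is +2, b→e is +3, r→v is +4 — the shift increases by 1 each position. Letter i (0-indexed) is shifted by i+1, so successive shifts are 1, 2, 3, ….
Reversing it on etdktt: e−1=d, t−2=r, d−3=a, k−4=g, t−5=o, t−6=n.

dragon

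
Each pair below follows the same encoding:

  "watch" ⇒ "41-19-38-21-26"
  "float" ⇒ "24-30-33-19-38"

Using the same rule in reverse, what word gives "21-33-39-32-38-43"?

county

w is letter #23 and maps to 41: an offset of 18. Each letter is replaced by its alphabet position (a=1..z=26) + 18.
Undoing it on 21-33-39-32-38-43: 21→(21−18)÷1=3=c, 33→(33−18)÷1=15=o, 39→(39−18)÷1=21=u, 32→(32−18)÷1=14=n, 38→(38−18)÷1=20=t, 43→(43−18)÷1=25=y.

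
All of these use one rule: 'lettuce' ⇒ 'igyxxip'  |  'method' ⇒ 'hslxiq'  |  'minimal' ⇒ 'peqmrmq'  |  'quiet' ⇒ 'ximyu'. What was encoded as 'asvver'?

The output letters match the input read backwards, each shifted +4: lettuce reversed is ecuttel. The word is reversed, then every letter is shifted forward by 4.
Decoding asvver: shift back: a−4=w, s−4=o, v−4=r, v−4=r, e−4=a, r−4=n → worran; then reverse → narrow.

narrow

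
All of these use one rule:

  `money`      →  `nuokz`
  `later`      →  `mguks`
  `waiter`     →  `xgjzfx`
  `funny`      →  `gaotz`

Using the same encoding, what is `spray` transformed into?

Shifts by position in money: pos 0: m→n (+1), pos 1: o→u (+6), pos 2: n→o (+1), pos 3: e→k (+6) — repeating every 2. The shifts repeat in a cycle of length 2: positions 0,1,… shift by +1, +6, then the pattern repeats.
On spray: s+1=t, p+6=v, r+1=s, a+6=g, y+1=z.

tvsgz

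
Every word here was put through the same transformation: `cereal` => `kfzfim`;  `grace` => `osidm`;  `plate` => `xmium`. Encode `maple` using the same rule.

The shifts repeat in a cycle of length 2: positions 0,1,… shift by +8, +1, then the pattern repeats.
Applying it to maple: m+8=u, a+1=b, p+8=x, l+1=m, e+8=m.

ubxmm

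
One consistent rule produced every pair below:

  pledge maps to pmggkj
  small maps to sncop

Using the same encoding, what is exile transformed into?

eykoi

In pledge: p→p is +0, l→m is +1, e→g is +2, d→g is +3 — the shift increases by 1 each position. Each letter shifts forward by its position index (0, 1, 2, …) — the shift grows by one for each successive letter.
For exile: e+0=e, x+1=y, i+2=k, l+3=o, e+4=i.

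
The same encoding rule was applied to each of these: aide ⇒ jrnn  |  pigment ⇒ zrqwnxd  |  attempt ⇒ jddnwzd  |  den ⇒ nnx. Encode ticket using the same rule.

Two shifts are in play — +9 for a/e/i/o/u, +10 for every other letter.
For ticket: t(cons)+10=d, i(vowel)+9=r, c(cons)+10=m, k(cons)+10=u, e(vowel)+9=n, t(cons)+10=d.

drmund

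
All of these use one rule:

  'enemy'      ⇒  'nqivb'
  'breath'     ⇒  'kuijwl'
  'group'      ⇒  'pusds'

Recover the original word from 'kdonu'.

Shifts by position in enemy: pos 0: e→n (+9), pos 1: n→q (+3), pos 2: e→i (+4), pos 3: m→v (+9), pos 4: y→b (+3) — repeating every 3. It's a Vigenère-style cipher with numeric key [9,3,4]: position i shifts by key[i mod 3].
Undoing it on kdonu: k−9=b, d−3=a, o−4=k, n−9=e, u−3=r.

baker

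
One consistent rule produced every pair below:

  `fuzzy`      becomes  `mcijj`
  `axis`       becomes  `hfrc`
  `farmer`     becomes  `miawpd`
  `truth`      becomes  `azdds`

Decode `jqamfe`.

circus

In fuzzy: f→m is +7, u→c is +8, z→i is +9, z→j is +10 — the shift increases by 1 each position. Each letter shifts forward by (position + 7), i.e. 7, 8, 9, … — the shift grows by one for each successive letter.
Reversing it on jqamfe: j−7=c, q−8=i, a−9=r, m−10=c, f−11=u, e−12=s.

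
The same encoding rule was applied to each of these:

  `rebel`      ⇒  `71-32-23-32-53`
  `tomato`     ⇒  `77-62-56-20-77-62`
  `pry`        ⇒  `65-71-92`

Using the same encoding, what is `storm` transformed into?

74-77-62-71-56

r(#18)→71 and e(#5)→32: differences scale by 3, so n = 3·pos + 17. With a=1..z=26, the number is 3·pos + 17.
Applying it to storm: s=19→74, t=20→77, o=15→62, r=18→71, m=13→56.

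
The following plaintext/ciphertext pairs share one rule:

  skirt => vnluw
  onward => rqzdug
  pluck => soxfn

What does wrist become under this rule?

zulvw

Compare letters: s→v is +3, k→n is +3, i→l is +3 — a constant shift. It's a constant shift of +3 (ROT3).
Applying it to wrist: w+3=z, r+3=u, i+3=l, s+3=v, t+3=w.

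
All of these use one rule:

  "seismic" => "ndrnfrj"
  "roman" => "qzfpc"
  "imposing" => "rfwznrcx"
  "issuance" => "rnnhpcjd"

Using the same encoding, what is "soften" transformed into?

nzakdc

Each letter's alphabet position (a=0..z=25) is mapped through 23·x+15 mod 26 — an affine cipher.
For soften: s(18)→23·18+15≡13=n; o(14)→23·14+15≡25=z; f(5)→23·5+15≡0=a; t(19)→23·19+15≡10=k; e(4)→23·4+15≡3=d; n(13)→23·13+15≡2=c (all mod 26).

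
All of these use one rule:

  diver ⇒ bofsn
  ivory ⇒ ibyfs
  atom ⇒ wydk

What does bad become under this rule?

The output letters match the input read backwards, each shifted +10: diver reversed is revid. The word is reversed, then every letter is shifted forward by 10.
On bad: reverse → dab; then shift: d+10=n, a+10=k, b+10=l.

nkl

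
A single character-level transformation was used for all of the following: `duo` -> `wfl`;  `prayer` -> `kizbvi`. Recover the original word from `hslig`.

short

Each letter is replaced by its mirror in the alphabet: a↔z, b↔y, c↔x, and so on (the Atbash cipher).
Undoing it on hslig: h↔s, s↔h, l↔o, i↔r, g↔t.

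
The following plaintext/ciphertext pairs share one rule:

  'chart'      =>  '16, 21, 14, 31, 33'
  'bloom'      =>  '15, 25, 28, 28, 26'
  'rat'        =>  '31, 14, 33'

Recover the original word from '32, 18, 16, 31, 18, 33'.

secret

The number is (letter's place in the alphabet, a=1) + 13.
Reversing it on 32, 18, 16, 31, 18, 33: 32→(32−13)÷1=19=s, 18→(18−13)÷1=5=e, 16→(16−13)÷1=3=c, 31→(31−13)÷1=18=r, 18→(18−13)÷1=5=e, 33→(33−13)÷1=20=t.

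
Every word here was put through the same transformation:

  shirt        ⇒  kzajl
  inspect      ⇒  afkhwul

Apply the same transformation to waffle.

osxxdw

Compare letters: s→k is +18, h→z is +18, i→a is +18 — a constant shift. This is a Caesar cipher with shift 18.
Applying it to waffle: w+18=o, a+18=s, f+18=x, f+18=x, l+18=d, e+18=w.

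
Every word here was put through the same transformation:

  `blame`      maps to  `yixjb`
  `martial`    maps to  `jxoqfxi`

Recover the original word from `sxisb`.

Compare letters: b→y is +23, l→i is +23, a→x is +23 — a constant shift. It's a constant shift of +23 (ROT23).
Reversing it on sxisb: s−23=v, x−23=a, i−23=l, s−23=v, b−23=e.

valve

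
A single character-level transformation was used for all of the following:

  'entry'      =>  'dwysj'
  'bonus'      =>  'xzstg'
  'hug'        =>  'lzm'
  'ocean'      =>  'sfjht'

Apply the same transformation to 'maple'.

The output letters match the input read backwards, each shifted +5: entry reversed is yrtne. Two steps: reverse the string, then apply a Caesar shift of +5.
Applying it to maple: reverse → elpam; then shift: e+5=j, l+5=q, p+5=u, a+5=f, m+5=r.

jqufr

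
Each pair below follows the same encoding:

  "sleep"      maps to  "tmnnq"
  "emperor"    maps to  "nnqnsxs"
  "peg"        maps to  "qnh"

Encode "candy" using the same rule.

The rule splits by letter class: vowels +9, consonants +1.
For candy: c(cons)+1=d, a(vowel)+9=j, n(cons)+1=o, d(cons)+1=e, y(cons)+1=z.

djoez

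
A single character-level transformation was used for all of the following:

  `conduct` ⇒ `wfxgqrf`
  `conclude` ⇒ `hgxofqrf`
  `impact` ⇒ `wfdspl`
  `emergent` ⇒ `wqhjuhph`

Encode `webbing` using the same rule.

The output letters match the input read backwards, each shifted +3: conduct reversed is tcudnoc. The word is reversed, then every letter is shifted forward by 3.
On webbing: reverse → gnibbew; then shift: g+3=j, n+3=q, i+3=l, b+3=e, b+3=e, e+3=h, w+3=z.

jqleehz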